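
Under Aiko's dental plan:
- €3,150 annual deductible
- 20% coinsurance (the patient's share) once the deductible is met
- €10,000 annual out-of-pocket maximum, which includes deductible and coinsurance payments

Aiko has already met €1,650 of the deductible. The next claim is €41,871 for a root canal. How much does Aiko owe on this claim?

€1,650 of the €3,150 deductible is already met, leaving €1,500.
That leaves €41,871 − €1,500 = €40,371 for coinsurance.
20% of €40,371 = €8,074.20 falls to the patient.
So the patient owes €1,500 + €8,074.20 = €9,574.20 before any cap.
Year-to-date out-of-pocket would reach €1,650 + €9,574.20 = €11,224.20, above the €10,000 maximum, so the patient pays only €10,000 − €1,650 = €8,350.

€8,350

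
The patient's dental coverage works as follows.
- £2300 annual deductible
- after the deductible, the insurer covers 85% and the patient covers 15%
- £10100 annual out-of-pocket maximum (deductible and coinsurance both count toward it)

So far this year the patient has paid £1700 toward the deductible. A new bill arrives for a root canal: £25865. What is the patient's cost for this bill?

Deductible still to meet: £2300 − £1700 = £600.
The remaining £25265 (= £25865 − £600) moves to coinsurance.
15% of £25265 = £3789.75 falls to the patient.
So the patient owes £600 + £3789.75 = £4389.75 before any cap.
Cumulative spending £1700 + £4389.75 = £6089.75 stays under the £10100 maximum.

£4389.75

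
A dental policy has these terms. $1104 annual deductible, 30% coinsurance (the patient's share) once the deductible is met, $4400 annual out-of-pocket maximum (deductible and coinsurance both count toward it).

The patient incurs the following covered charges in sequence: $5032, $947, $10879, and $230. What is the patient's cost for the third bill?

$1833.50

Claim 1 ($5032): $1104 to deductible, leaving $3928; patient's 30% is $1178.40. Cost to patient: $2282.40. OOP to date $2282.40.
Claim 2 ($947): deductible already satisfied, so patient's share is 30% × $947 = $284.10. Cost to patient: $284.10. OOP to date $2566.50.
Claim 3 ($10879): 30% coinsurance on $10879 = $3263.70. OOP would hit $5830.20 > $4400, so the cap limits the patient to $4400 − $2566.50 = $1833.50.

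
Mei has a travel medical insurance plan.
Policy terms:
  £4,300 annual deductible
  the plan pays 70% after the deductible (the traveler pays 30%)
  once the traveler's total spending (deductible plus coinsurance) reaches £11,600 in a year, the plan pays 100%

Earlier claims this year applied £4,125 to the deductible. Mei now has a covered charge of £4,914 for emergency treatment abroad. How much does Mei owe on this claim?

Remaining deductible: £4,300 − £4,125 = £175.
The remaining £4,739 (= £4,914 − £175) moves to coinsurance.
Traveler's 30% share of £4,739 is £1,421.70.
That puts the traveler's cost at £175 + £1,421.70 = £1,596.70 before any cap.
Cumulative spending £4,125 + £1,596.70 = £5,721.70 stays under the £11,600 maximum.

£1,596.70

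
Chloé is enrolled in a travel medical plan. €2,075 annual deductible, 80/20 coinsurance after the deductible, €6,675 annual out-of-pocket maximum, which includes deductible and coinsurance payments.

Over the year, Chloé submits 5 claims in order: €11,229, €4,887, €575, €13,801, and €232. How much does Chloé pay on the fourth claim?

Bill 1, €11,229: €2,075 finishes the deductible; €9,154 goes to coinsurance; coinsurance €9,154 × 20% = €1,830.80. Cost to traveler: €3,905.80. OOP to date €3,905.80.
Bill 2, €4,887: deductible met; 20% of €4,887 = €977.40. Cost to traveler: €977.40. OOP to date €4,883.20.
Bill 3, €575: 20% coinsurance on €575 = €115. Traveler owes €115 (running OOP €4,998.20).
Bill 4, €13,801: 20% coinsurance on €13,801 = €2,760.20. OOP would hit €7,758.40 > €6,675, so the cap limits the traveler to €6,675 − €4,998.20 = €1,676.80.

€1,676.80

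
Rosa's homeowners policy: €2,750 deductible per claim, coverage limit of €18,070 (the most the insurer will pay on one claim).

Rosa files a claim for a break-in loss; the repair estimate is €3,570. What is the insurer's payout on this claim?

€820

After the deductible, €3,570 − €2,750 = €820 remains.
€820 is within the €18,070 limit, so the insurer pays €820.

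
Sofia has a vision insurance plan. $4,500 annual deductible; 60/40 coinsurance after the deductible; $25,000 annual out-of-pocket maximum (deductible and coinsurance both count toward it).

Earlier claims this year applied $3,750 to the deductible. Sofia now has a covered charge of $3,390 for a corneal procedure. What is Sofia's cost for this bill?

Deductible still to meet: $4,500 − $3,750 = $750.
That leaves $3,390 − $750 = $2,640 for coinsurance.
Coinsurance: $2,640 × 40% = $1,056.
That puts the member's cost at $750 + $1,056 = $1,806 before any cap.
Year-to-date out-of-pocket becomes $3,750 + $1,806 = $5,556, still under the $25,000 maximum, so no cap applies.

$1,806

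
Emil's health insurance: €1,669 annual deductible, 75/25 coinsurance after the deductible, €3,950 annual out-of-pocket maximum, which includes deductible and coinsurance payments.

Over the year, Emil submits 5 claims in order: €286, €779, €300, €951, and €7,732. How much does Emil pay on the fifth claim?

€1,933

Claim 1 — €286: entire amount goes to the deductible. Patient pays €286; OOP now €286.
Claim 2 — €779: all of it applies to the deductible. Cost to patient: €779. OOP to date €1,065.
Claim 3 — €300: fully absorbed by the deductible. Patient pays €300; OOP now €1,365.
Claim 4 — €951: deductible takes €304, €647 remains; patient's 25% is €161.75. Patient owes €465.75 (running OOP €1,830.75).
Claim 5 — €7,732: deductible met; 25% of €7,732 = €1,933. Patient pays €1,933; OOP now €3,763.75.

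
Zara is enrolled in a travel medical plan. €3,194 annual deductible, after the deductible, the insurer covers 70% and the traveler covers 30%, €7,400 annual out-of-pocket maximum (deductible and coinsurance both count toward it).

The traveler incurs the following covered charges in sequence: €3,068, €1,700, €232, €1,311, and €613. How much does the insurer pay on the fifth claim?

Bill 1, €3,068: all of it applies to the deductible. Traveler pays €3,068; OOP now €3,068. Insurer: €3,068 − €3,068 = €0.
Bill 2, €1,700: €126 finishes the deductible; €1,574 goes to coinsurance; traveler's 30% is €472.20. Traveler pays €598.20; OOP now €3,666.20. Insurer: €1,700 − €598.20 = €1,101.80.
Bill 3, €232: deductible already satisfied, so traveler's share is 30% × €232 = €69.60. Cost to traveler: €69.60. OOP to date €3,735.80. Insurer: €232 − €69.60 = €162.40.
Bill 4, €1,311: 30% coinsurance on €1,311 = €393.30. Traveler pays €393.30; OOP now €4,129.10. Insurer: €1,311 − €393.30 = €917.70.
Bill 5, €613: deductible already satisfied, so traveler's share is 30% × €613 = €183.90. Cost to traveler: €183.90. OOP to date €4,313. Insurer: €613 − €183.90 = €429.10.

€429.10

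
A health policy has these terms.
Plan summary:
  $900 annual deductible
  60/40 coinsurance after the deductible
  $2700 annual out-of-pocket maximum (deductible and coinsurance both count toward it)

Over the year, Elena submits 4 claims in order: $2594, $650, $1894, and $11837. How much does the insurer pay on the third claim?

$1136.40

#1 ($2594): deductible takes $900, $1694 remains; patient's 40% is $677.60. Patient owes $1577.60 (running OOP $1577.60). Insurer: $2594 − $1577.60 = $1016.40.
#2 ($650): deductible met; 40% of $650 = $260. Patient owes $260 (running OOP $1837.60). Insurer: $650 − $260 = $390.
#3 ($1894): deductible already satisfied, so patient's share is 40% × $1894 = $757.60. Patient pays $757.60; OOP now $2595.20. Insurer: $1894 − $757.60 = $1136.40.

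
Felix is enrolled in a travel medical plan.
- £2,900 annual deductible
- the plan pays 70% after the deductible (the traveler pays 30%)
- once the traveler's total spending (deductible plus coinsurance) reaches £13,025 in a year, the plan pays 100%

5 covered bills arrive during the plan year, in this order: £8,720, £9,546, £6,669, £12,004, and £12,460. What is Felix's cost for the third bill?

#1 (£8,720): £2,900 to deductible, leaving £5,820; traveler's 30% is £1,746. Traveler pays £4,646; OOP now £4,646.
#2 (£9,546): 30% coinsurance on £9,546 = £2,863.80. Traveler owes £2,863.80 (running OOP £7,509.80).
#3 (£6,669): deductible already satisfied, so traveler's share is 30% × £6,669 = £2,000.70. Cost to traveler: £2,000.70. OOP to date £9,510.50.

£2,000.70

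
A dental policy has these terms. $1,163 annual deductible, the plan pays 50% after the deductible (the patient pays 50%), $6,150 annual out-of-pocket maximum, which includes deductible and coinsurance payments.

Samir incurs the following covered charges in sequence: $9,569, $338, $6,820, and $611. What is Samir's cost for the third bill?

$615

Claim 1 ($9,569): $1,163 to deductible, leaving $8,406; coinsurance $8,406 × 50% = $4,203. Patient owes $5,366 (running OOP $5,366).
Claim 2 ($338): deductible met; 50% of $338 = $169. Cost to patient: $169. OOP to date $5,535.
Claim 3 ($6,820): deductible met; 50% of $6,820 = $3,410. OOP would hit $8,945 > $6,150, so the cap limits the patient to $6,150 − $5,535 = $615.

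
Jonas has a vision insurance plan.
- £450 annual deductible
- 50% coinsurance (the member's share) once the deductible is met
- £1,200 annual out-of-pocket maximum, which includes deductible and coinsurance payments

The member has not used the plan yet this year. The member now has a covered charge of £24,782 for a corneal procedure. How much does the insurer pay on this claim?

£23,582

Deductible not yet touched, so the first £450 of the bill goes to the deductible.
After the £450 deductible portion, £24,782 − £450 = £24,332 is subject to coinsurance.
Coinsurance: £24,332 × 50% = £12,166.
That puts the member's cost at £450 + £12,166 = £12,616 before any cap.
Year-to-date out-of-pocket would reach £0 + £12,616 = £12,616, above the £1,200 maximum, so the member pays only £1,200 − £0 = £1,200.
Insurer pays the balance: £24,782 − £1,200 = £23,582.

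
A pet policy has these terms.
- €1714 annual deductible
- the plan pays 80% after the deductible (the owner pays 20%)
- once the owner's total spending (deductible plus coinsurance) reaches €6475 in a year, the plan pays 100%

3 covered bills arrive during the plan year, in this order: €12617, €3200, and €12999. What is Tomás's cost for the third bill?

€1940.40

Bill 1, €12617: €1714 finishes the deductible; €10903 goes to coinsurance; coinsurance €10903 × 20% = €2180.60. Owner owes €3894.60 (running OOP €3894.60).
Bill 2, €3200: deductible already satisfied, so owner's share is 20% × €3200 = €640. Owner pays €640; OOP now €4534.60.
Bill 3, €12999: deductible met; 20% of €12999 = €2599.80. Adding that to €4534.60 gives €7134.40, past the €6475 cap; owner pays only €6475 − €4534.60 = €1940.40.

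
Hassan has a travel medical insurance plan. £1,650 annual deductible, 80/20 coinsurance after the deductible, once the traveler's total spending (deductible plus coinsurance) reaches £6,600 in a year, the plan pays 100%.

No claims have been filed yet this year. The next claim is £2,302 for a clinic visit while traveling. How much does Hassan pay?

Nothing has been paid toward the £1,650 deductible, so the first £1,650 of this charge is applied there.
The remaining £652 (= £2,302 − £1,650) moves to coinsurance.
20% of £652 = £130.40 falls to the traveler.
Traveler responsibility before any cap: £1,650 + £130.40 = £1,780.40.
Total out-of-pocket so far would be £0 + £1,780.40 = £1,780.40, below the £6,600 cap — no reduction.

£1,780.40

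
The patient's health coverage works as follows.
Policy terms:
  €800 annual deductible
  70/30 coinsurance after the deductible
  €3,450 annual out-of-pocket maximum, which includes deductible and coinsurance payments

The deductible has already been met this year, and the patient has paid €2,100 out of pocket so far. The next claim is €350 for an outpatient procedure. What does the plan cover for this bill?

€245

With the deductible met, the entire €350 is subject to coinsurance.
Patient's 30% share of €350 is €105.
Year-to-date out-of-pocket becomes €2,100 + €105 = €2,205, still under the €3,450 maximum, so no cap applies.
Insurer pays the balance: €350 − €105 = €245.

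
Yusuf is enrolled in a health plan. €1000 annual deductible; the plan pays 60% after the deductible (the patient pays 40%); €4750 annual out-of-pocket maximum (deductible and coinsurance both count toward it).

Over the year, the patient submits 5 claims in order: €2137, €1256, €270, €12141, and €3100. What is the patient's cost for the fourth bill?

Bill 1, €2137: deductible takes €1000, €1137 remains; 40% of €1137 = €454.80. Patient pays €1454.80; OOP now €1454.80.
Bill 2, €1256: 40% coinsurance on €1256 = €502.40. Cost to patient: €502.40. OOP to date €1957.20.
Bill 3, €270: deductible already satisfied, so patient's share is 40% × €270 = €108. Cost to patient: €108. OOP to date €2065.20.
Bill 4, €12141: deductible met; 40% of €12141 = €4856.40. That would push OOP to €6921.60, over the €4750 cap, so patient pays €4750 − €2065.20 = €2684.80.

€2684.80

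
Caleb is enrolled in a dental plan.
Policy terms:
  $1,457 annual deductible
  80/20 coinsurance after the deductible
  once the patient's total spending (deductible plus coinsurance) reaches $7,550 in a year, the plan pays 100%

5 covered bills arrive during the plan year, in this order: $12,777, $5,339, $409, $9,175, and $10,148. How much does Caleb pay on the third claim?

Claim 1 — $12,777: $1,457 to deductible, leaving $11,320; 20% of $11,320 = $2,264. Patient owes $3,721 (running OOP $3,721).
Claim 2 — $5,339: deductible already satisfied, so patient's share is 20% × $5,339 = $1,067.80. Patient owes $1,067.80 (running OOP $4,788.80).
Claim 3 — $409: 20% coinsurance on $409 = $81.80. Patient pays $81.80; OOP now $4,870.60.

$81.80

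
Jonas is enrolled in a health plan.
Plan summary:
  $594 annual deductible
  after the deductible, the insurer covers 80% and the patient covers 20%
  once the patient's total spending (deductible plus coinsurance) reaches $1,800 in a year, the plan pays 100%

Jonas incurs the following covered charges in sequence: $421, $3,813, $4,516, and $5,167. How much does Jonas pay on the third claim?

$478

#1 ($421): fully absorbed by the deductible. Cost to patient: $421. OOP to date $421.
#2 ($3,813): $173 finishes the deductible; $3,640 goes to coinsurance; patient's 20% is $728. Cost to patient: $901. OOP to date $1,322.
#3 ($4,516): 20% coinsurance on $4,516 = $903.20. That would push OOP to $2,225.20, over the $1,800 cap, so patient pays $1,800 − $1,322 = $478.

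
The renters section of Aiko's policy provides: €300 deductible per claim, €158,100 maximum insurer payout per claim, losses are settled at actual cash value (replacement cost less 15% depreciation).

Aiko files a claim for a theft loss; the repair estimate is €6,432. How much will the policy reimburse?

Actual cash value after 15% depreciation: €6,432 × 85% = €5,467.20.
Subtract the deductible: €5,467.20 − €300 = €5,167.20.
€5,167.20 is within the €158,100 limit, so the insurer pays €5,167.20.

€5,167.20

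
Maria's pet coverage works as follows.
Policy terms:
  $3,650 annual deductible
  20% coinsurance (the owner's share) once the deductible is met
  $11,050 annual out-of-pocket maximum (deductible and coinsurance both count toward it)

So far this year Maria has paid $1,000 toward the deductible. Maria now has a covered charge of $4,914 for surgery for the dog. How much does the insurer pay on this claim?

Remaining deductible: $3,650 − $1,000 = $2,650.
After the $2,650 deductible portion, $4,914 − $2,650 = $2,264 is subject to coinsurance.
Owner's 20% share of $2,264 is $452.80.
That puts the owner's cost at $2,650 + $452.80 = $3,102.80 before any cap.
Total out-of-pocket so far would be $1,000 + $3,102.80 = $4,102.80, below the $11,050 cap — no reduction.
Insurer pays the balance: $4,914 − $3,102.80 = $1,811.20.

$1,811.20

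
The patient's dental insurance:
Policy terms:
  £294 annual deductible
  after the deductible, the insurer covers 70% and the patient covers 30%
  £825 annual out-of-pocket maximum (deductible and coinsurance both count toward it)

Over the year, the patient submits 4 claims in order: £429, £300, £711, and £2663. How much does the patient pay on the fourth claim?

£187.20

#1 (£429): deductible takes £294, £135 remains; patient's 30% is £40.50. Patient pays £334.50; OOP now £334.50.
#2 (£300): 30% coinsurance on £300 = £90. Cost to patient: £90. OOP to date £424.50.
#3 (£711): deductible already satisfied, so patient's share is 30% × £711 = £213.30. Patient pays £213.30; OOP now £637.80.
#4 (£2663): 30% coinsurance on £2663 = £798.90. Adding that to £637.80 gives £1436.70, past the £825 cap; patient pays only £825 − £637.80 = £187.20.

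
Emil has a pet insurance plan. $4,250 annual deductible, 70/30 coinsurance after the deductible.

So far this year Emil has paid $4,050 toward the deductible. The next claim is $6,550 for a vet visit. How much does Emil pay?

Deductible still to meet: $4,250 − $4,050 = $200.
After the $200 deductible portion, $6,550 − $200 = $6,350 is subject to coinsurance.
Owner's 30% share of $6,350 is $1,905.
So the owner owes $200 + $1,905 = $2,105.

$2,105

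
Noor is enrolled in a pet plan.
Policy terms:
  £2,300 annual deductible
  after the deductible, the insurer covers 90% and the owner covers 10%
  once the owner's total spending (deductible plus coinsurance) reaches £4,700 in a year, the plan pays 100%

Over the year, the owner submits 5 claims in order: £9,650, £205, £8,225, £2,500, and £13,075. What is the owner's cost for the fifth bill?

£572

Claim 1 (£9,650): £2,300 to deductible, leaving £7,350; 10% of £7,350 = £735. Cost to owner: £3,035. OOP to date £3,035.
Claim 2 (£205): deductible already satisfied, so owner's share is 10% × £205 = £20.50. Owner owes £20.50 (running OOP £3,055.50).
Claim 3 (£8,225): 10% coinsurance on £8,225 = £822.50. Cost to owner: £822.50. OOP to date £3,878.
Claim 4 (£2,500): deductible met; 10% of £2,500 = £250. Cost to owner: £250. OOP to date £4,128.
Claim 5 (£13,075): deductible already satisfied, so owner's share is 10% × £13,075 = £1,307.50. That would push OOP to £5,435.50, over the £4,700 cap, so owner pays £4,700 − £4,128 = £572.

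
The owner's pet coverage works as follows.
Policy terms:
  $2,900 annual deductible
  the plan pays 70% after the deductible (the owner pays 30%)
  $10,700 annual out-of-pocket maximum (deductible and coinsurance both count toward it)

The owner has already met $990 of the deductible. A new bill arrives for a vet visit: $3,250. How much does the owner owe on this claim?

Remaining deductible: $2,900 − $990 = $1,910.
That leaves $3,250 − $1,910 = $1,340 for coinsurance.
30% of $1,340 = $402 falls to the owner.
That puts the owner's cost at $1,910 + $402 = $2,312 before any cap.
Cumulative spending $990 + $2,312 = $3,302 stays under the $10,700 maximum.

$2,312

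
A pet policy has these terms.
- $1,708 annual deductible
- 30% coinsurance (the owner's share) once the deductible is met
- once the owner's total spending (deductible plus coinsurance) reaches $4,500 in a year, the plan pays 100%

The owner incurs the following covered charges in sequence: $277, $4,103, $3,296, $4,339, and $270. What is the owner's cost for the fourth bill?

Bill 1, $277: entire amount goes to the deductible. Cost to owner: $277. OOP to date $277.
Bill 2, $4,103: deductible takes $1,431, $2,672 remains; owner's 30% is $801.60. Owner owes $2,232.60 (running OOP $2,509.60).
Bill 3, $3,296: 30% coinsurance on $3,296 = $988.80. Cost to owner: $988.80. OOP to date $3,498.40.
Bill 4, $4,339: 30% coinsurance on $4,339 = $1,301.70. Adding that to $3,498.40 gives $4,800.10, past the $4,500 cap; owner pays only $4,500 − $3,498.40 = $1,001.60.

$1,001.60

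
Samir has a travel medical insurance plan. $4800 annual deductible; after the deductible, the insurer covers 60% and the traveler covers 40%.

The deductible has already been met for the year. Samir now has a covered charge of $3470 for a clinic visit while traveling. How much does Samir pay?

With the deductible met, the entire $3470 is subject to coinsurance.
Traveler's 40% share of $3470 is $1388.

$1388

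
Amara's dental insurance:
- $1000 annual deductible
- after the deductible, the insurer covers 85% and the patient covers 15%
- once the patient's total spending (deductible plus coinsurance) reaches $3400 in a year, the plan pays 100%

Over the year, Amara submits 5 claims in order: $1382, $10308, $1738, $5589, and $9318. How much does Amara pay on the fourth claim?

#1 ($1382): $1000 finishes the deductible; $382 goes to coinsurance; 15% of $382 = $57.30. Patient pays $1057.30; OOP now $1057.30.
#2 ($10308): 15% coinsurance on $10308 = $1546.20. Patient owes $1546.20 (running OOP $2603.50).
#3 ($1738): deductible already satisfied, so patient's share is 15% × $1738 = $260.70. Patient pays $260.70; OOP now $2864.20.
#4 ($5589): deductible met; 15% of $5589 = $838.35. OOP would hit $3702.55 > $3400, so the cap limits the patient to $3400 − $2864.20 = $535.80.

$535.80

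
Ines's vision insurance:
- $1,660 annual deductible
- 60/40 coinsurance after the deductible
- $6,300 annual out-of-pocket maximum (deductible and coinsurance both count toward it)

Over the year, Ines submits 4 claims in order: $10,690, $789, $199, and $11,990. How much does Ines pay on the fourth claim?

$632.80

Claim 1 — $10,690: $1,660 finishes the deductible; $9,030 goes to coinsurance; 40% of $9,030 = $3,612. Member pays $5,272; OOP now $5,272.
Claim 2 — $789: deductible already satisfied, so member's share is 40% × $789 = $315.60. Member pays $315.60; OOP now $5,587.60.
Claim 3 — $199: deductible already satisfied, so member's share is 40% × $199 = $79.60. Member pays $79.60; OOP now $5,667.20.
Claim 4 — $11,990: deductible met; 40% of $11,990 = $4,796. That would push OOP to $10,463.20, over the $6,300 cap, so member pays $6,300 − $5,667.20 = $632.80.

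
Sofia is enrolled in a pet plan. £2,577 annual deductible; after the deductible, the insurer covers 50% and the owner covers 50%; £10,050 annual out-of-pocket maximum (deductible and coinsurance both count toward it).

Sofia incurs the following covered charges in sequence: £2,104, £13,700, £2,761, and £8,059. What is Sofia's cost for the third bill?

£859.50

#1 (£2,104): all of it applies to the deductible. Owner owes £2,104 (running OOP £2,104).
#2 (£13,700): £473 to deductible, leaving £13,227; coinsurance £13,227 × 50% = £6,613.50. Owner owes £7,086.50 (running OOP £9,190.50).
#3 (£2,761): deductible met; 50% of £2,761 = £1,380.50. That would push OOP to £10,571, over the £10,050 cap, so owner pays £10,050 − £9,190.50 = £859.50.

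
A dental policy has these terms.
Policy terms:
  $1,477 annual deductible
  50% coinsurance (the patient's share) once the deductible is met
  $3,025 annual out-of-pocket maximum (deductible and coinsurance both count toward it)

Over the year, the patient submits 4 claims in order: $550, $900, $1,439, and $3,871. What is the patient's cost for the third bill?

$733

Claim 1 ($550): fully absorbed by the deductible. Patient pays $550; OOP now $550.
Claim 2 ($900): all of it applies to the deductible. Cost to patient: $900. OOP to date $1,450.
Claim 3 ($1,439): deductible takes $27, $1,412 remains; coinsurance $1,412 × 50% = $706. Cost to patient: $733. OOP to date $2,183.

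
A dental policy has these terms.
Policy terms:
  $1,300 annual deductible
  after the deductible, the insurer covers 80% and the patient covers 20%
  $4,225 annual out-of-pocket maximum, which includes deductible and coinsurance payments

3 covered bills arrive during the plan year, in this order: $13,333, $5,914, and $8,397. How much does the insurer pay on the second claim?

Claim 1 — $13,333: $1,300 to deductible, leaving $12,033; coinsurance $12,033 × 20% = $2,406.60. Patient pays $3,706.60; OOP now $3,706.60. Plan pays $13,333 − $3,706.60 = $9,626.40.
Claim 2 — $5,914: 20% coinsurance on $5,914 = $1,182.80. Adding that to $3,706.60 gives $4,889.40, past the $4,225 cap; patient pays only $4,225 − $3,706.60 = $518.40. Plan pays $5,914 − $518.40 = $5,395.60.

$5,395.60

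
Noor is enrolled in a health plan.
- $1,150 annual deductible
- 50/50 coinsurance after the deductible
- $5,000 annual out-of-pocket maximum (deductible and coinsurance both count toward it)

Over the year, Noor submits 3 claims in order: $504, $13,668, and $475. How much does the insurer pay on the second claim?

Claim 1 ($504): all of it applies to the deductible. Cost to patient: $504. OOP to date $504. Plan pays $504 − $504 = $0.
Claim 2 ($13,668): $646 to deductible, leaving $13,022; 50% of $13,022 = $6,511. Deductible plus coinsurance: $646 + $6,511 = $7,157. Adding that to $504 gives $7,661, past the $5,000 cap; patient pays only $5,000 − $504 = $4,496. Plan pays $13,668 − $4,496 = $9,172.

$9,172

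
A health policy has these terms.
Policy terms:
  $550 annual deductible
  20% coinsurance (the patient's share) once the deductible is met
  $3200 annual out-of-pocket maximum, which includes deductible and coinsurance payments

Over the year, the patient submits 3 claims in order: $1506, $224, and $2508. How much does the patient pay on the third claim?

#1 ($1506): $550 to deductible, leaving $956; 20% of $956 = $191.20. Cost to patient: $741.20. OOP to date $741.20.
#2 ($224): deductible met; 20% of $224 = $44.80. Patient pays $44.80; OOP now $786.
#3 ($2508): 20% coinsurance on $2508 = $501.60. Cost to patient: $501.60. OOP to date $1287.60.

$501.60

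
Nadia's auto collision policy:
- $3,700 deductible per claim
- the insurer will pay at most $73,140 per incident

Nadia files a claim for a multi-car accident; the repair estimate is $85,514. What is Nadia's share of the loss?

$12,374

Less the $3,700 deductible: $85,514 − $3,700 = $81,814.
$81,814 exceeds the $73,140 limit, so the insurer pays the limit: $73,140.
The driver bears the rest of the original loss: $85,514 − $73,140 = $12,374.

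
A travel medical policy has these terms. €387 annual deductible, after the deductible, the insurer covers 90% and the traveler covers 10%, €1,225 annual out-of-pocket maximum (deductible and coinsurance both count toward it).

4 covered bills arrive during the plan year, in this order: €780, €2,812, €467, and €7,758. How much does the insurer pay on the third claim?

€420.30

Bill 1, €780: deductible takes €387, €393 remains; coinsurance €393 × 10% = €39.30. Traveler owes €426.30 (running OOP €426.30). Plan pays €780 − €426.30 = €353.70.
Bill 2, €2,812: deductible already satisfied, so traveler's share is 10% × €2,812 = €281.20. Cost to traveler: €281.20. OOP to date €707.50. Insurer: €2,812 − €281.20 = €2,530.80.
Bill 3, €467: 10% coinsurance on €467 = €46.70. Cost to traveler: €46.70. OOP to date €754.20. Insurer: €467 − €46.70 = €420.30.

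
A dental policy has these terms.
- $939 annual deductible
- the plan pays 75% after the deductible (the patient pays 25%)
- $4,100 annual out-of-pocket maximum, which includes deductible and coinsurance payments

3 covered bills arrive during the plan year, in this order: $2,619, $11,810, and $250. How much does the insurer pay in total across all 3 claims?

$10,579

Bill 1, $2,619: $939 finishes the deductible; $1,680 goes to coinsurance; 25% of $1,680 = $420. Patient pays $1,359; OOP now $1,359. Plan pays $2,619 − $1,359 = $1,260.
Bill 2, $11,810: 25% coinsurance on $11,810 = $2,952.50. Adding that to $1,359 gives $4,311.50, past the $4,100 cap; patient pays only $4,100 − $1,359 = $2,741. Plan pays $11,810 − $2,741 = $9,069.
Bill 3, $250: 25% coinsurance on $250 = $62.50. Adding that to $4,100 gives $4,162.50, past the $4,100 cap; patient pays only $4,100 − $4,100 = $0. Plan pays $250 − $0 = $250.
Insurer total: $1,260 + $9,069 + $250 = $10,579.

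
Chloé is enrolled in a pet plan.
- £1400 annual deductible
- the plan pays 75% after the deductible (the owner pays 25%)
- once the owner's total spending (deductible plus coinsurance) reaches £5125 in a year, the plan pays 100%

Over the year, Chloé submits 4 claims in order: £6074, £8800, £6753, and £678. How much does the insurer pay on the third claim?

#1 (£6074): deductible takes £1400, £4674 remains; owner's 25% is £1168.50. Owner owes £2568.50 (running OOP £2568.50). Insurer: £6074 − £2568.50 = £3505.50.
#2 (£8800): deductible already satisfied, so owner's share is 25% × £8800 = £2200. Cost to owner: £2200. OOP to date £4768.50. Plan pays £8800 − £2200 = £6600.
#3 (£6753): deductible already satisfied, so owner's share is 25% × £6753 = £1688.25. Adding that to £4768.50 gives £6456.75, past the £5125 cap; owner pays only £5125 − £4768.50 = £356.50. Plan pays £6753 − £356.50 = £6396.50.

£6396.50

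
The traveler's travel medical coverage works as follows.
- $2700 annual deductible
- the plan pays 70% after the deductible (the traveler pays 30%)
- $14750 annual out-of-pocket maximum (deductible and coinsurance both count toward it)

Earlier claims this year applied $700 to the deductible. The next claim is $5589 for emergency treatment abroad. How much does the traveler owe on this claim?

$3076.70

Remaining deductible: $2700 − $700 = $2000.
After the $2000 deductible portion, $5589 − $2000 = $3589 is subject to coinsurance.
Coinsurance: $3589 × 30% = $1076.70.
Traveler responsibility before any cap: $2000 + $1076.70 = $3076.70.
Total out-of-pocket so far would be $700 + $3076.70 = $3776.70, below the $14750 cap — no reduction.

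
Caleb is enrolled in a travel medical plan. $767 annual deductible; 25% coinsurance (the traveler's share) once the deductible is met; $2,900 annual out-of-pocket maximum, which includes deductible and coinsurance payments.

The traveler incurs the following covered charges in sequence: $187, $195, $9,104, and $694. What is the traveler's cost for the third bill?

Bill 1, $187: entire amount goes to the deductible. Traveler owes $187 (running OOP $187).
Bill 2, $195: entire amount goes to the deductible. Cost to traveler: $195. OOP to date $382.
Bill 3, $9,104: $385 finishes the deductible; $8,719 goes to coinsurance; coinsurance $8,719 × 25% = $2,179.75. Claim cost before the cap: $385 + $2,179.75 = $2,564.75. Adding that to $382 gives $2,946.75, past the $2,900 cap; traveler pays only $2,900 − $382 = $2,518.

$2,518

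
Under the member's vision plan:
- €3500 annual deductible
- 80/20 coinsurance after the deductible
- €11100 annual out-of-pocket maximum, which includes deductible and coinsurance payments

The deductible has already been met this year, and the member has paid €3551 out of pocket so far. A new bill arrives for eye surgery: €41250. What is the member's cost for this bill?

€7549

The deductible is already satisfied, so the full bill goes to coinsurance.
Member's 20% share of €41250 is €8250.
Year-to-date out-of-pocket would reach €3551 + €8250 = €11801, above the €11100 maximum, so the member pays only €11100 − €3551 = €7549.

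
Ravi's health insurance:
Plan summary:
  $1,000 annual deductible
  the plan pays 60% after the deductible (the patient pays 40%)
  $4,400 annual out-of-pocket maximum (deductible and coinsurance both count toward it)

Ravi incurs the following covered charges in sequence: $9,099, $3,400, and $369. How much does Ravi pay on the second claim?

$160.40

Claim 1 ($9,099): $1,000 finishes the deductible; $8,099 goes to coinsurance; coinsurance $8,099 × 40% = $3,239.60. Patient pays $4,239.60; OOP now $4,239.60.
Claim 2 ($3,400): deductible met; 40% of $3,400 = $1,360. Adding that to $4,239.60 gives $5,599.60, past the $4,400 cap; patient pays only $4,400 − $4,239.60 = $160.40.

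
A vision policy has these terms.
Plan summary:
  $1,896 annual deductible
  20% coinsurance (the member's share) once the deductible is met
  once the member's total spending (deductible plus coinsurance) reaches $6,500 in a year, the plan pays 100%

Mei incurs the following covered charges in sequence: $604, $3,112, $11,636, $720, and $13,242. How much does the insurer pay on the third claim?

$9,308.80

Claim 1 — $604: all of it applies to the deductible. Member owes $604 (running OOP $604). Plan pays $604 − $604 = $0.
Claim 2 — $3,112: $1,292 finishes the deductible; $1,820 goes to coinsurance; coinsurance $1,820 × 20% = $364. Cost to member: $1,656. OOP to date $2,260. Plan pays $3,112 − $1,656 = $1,456.
Claim 3 — $11,636: 20% coinsurance on $11,636 = $2,327.20. Member pays $2,327.20; OOP now $4,587.20. Insurer: $11,636 − $2,327.20 = $9,308.80.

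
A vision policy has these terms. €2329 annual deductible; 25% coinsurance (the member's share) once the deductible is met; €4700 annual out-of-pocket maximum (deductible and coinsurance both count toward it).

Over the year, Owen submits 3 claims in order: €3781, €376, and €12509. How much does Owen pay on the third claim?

€1914

Bill 1, €3781: €2329 finishes the deductible; €1452 goes to coinsurance; 25% of €1452 = €363. Member pays €2692; OOP now €2692.
Bill 2, €376: deductible already satisfied, so member's share is 25% × €376 = €94. Cost to member: €94. OOP to date €2786.
Bill 3, €12509: deductible met; 25% of €12509 = €3127.25. Adding that to €2786 gives €5913.25, past the €4700 cap; member pays only €4700 − €2786 = €1914.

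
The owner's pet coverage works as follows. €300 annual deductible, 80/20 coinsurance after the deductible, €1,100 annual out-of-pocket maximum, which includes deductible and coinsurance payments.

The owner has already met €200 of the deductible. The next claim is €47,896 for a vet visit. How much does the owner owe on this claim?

€900

Deductible still to meet: €300 − €200 = €100.
The remaining €47,796 (= €47,896 − €100) moves to coinsurance.
20% of €47,796 = €9,559.20 falls to the owner.
So the owner owes €100 + €9,559.20 = €9,659.20 before any cap.
Adding €9,659.20 to the €200 already spent would give €9,859.20, which exceeds the €1,100 cap; the owner pays just €1,100 − €200 = €900.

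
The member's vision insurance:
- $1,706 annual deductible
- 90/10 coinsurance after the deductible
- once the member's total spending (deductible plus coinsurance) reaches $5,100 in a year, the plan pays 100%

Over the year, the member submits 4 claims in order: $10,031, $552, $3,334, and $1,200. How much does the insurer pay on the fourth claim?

Claim 1 — $10,031: $1,706 to deductible, leaving $8,325; 10% of $8,325 = $832.50. Cost to member: $2,538.50. OOP to date $2,538.50. Insurer: $10,031 − $2,538.50 = $7,492.50.
Claim 2 — $552: deductible met; 10% of $552 = $55.20. Cost to member: $55.20. OOP to date $2,593.70. Insurer: $552 − $55.20 = $496.80.
Claim 3 — $3,334: deductible met; 10% of $3,334 = $333.40. Member owes $333.40 (running OOP $2,927.10). Plan pays $3,334 − $333.40 = $3,000.60.
Claim 4 — $1,200: 10% coinsurance on $1,200 = $120. Member pays $120; OOP now $3,047.10. Plan pays $1,200 − $120 = $1,080.

$1,080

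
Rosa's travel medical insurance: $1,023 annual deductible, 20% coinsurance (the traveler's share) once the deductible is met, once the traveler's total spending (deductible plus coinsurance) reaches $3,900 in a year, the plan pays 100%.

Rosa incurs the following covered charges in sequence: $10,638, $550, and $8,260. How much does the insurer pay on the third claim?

$7,416

#1 ($10,638): $1,023 to deductible, leaving $9,615; coinsurance $9,615 × 20% = $1,923. Traveler pays $2,946; OOP now $2,946. Insurer: $10,638 − $2,946 = $7,692.
#2 ($550): deductible already satisfied, so traveler's share is 20% × $550 = $110. Traveler pays $110; OOP now $3,056. Insurer: $550 − $110 = $440.
#3 ($8,260): 20% coinsurance on $8,260 = $1,652. That would push OOP to $4,708, over the $3,900 cap, so traveler pays $3,900 − $3,056 = $844. Insurer: $8,260 − $844 = $7,416.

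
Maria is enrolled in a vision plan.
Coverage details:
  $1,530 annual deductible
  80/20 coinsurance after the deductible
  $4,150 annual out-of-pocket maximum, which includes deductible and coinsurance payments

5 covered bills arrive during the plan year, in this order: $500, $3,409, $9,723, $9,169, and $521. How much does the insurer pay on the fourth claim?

$8,969.40

Bill 1, $500: all of it applies to the deductible. Member owes $500 (running OOP $500). Plan pays $500 − $500 = $0.
Bill 2, $3,409: $1,030 finishes the deductible; $2,379 goes to coinsurance; 20% of $2,379 = $475.80. Member owes $1,505.80 (running OOP $2,005.80). Plan pays $3,409 − $1,505.80 = $1,903.20.
Bill 3, $9,723: deductible met; 20% of $9,723 = $1,944.60. Member pays $1,944.60; OOP now $3,950.40. Insurer: $9,723 − $1,944.60 = $7,778.40.
Bill 4, $9,169: deductible met; 20% of $9,169 = $1,833.80. That would push OOP to $5,784.20, over the $4,150 cap, so member pays $4,150 − $3,950.40 = $199.60. Insurer: $9,169 − $199.60 = $8,969.40.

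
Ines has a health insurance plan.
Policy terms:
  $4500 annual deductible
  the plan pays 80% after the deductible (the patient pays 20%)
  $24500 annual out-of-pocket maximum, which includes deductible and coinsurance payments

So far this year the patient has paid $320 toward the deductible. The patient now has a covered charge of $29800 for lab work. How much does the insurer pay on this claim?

$20496

$320 of the $4500 deductible is already met, leaving $4180.
The remaining $25620 (= $29800 − $4180) moves to coinsurance.
Patient's 20% share of $25620 is $5124.
So the patient owes $4180 + $5124 = $9304 before any cap.
Year-to-date out-of-pocket becomes $320 + $9304 = $9624, still under the $24500 maximum, so no cap applies.
The plan picks up $29800 − $9304 = $20496.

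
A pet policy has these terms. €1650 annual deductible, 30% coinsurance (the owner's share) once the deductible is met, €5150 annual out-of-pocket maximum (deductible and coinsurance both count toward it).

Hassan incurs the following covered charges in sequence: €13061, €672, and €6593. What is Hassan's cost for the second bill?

€76.70

#1 (€13061): €1650 to deductible, leaving €11411; coinsurance €11411 × 30% = €3423.30. Owner owes €5073.30 (running OOP €5073.30).
#2 (€672): deductible met; 30% of €672 = €201.60. That would push OOP to €5274.90, over the €5150 cap, so owner pays €5150 − €5073.30 = €76.70.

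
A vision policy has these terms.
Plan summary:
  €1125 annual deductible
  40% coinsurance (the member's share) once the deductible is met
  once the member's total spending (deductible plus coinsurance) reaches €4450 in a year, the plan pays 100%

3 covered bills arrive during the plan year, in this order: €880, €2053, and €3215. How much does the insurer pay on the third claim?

#1 (€880): entire amount goes to the deductible. Member owes €880 (running OOP €880). Insurer: €880 − €880 = €0.
#2 (€2053): deductible takes €245, €1808 remains; coinsurance €1808 × 40% = €723.20. Member owes €968.20 (running OOP €1848.20). Insurer: €2053 − €968.20 = €1084.80.
#3 (€3215): 40% coinsurance on €3215 = €1286. Cost to member: €1286. OOP to date €3134.20. Plan pays €3215 − €1286 = €1929.

€1929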